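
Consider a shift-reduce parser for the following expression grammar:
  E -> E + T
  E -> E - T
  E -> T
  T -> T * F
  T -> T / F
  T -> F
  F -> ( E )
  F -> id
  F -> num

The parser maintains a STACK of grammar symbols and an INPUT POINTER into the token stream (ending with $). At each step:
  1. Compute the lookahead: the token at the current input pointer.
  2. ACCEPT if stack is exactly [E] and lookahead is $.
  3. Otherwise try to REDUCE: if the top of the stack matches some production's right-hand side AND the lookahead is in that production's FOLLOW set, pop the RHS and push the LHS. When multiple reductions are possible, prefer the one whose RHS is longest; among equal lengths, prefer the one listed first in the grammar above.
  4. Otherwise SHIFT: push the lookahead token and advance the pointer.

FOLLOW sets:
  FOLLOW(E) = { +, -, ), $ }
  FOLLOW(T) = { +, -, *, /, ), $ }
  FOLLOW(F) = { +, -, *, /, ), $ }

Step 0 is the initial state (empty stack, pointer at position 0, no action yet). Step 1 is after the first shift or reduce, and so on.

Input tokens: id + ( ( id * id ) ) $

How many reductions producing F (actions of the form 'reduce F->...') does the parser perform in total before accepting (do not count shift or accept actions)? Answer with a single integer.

Answer: 5

Derivation:
Step 1: shift id. Stack=[id] ptr=1 lookahead=+ remaining=[+ ( ( id * id ) ) $]
Step 2: reduce F->id. Stack=[F] ptr=1 lookahead=+ remaining=[+ ( ( id * id ) ) $]
Step 3: reduce T->F. Stack=[T] ptr=1 lookahead=+ remaining=[+ ( ( id * id ) ) $]
Step 4: reduce E->T. Stack=[E] ptr=1 lookahead=+ remaining=[+ ( ( id * id ) ) $]
Step 5: shift +. Stack=[E +] ptr=2 lookahead=( remaining=[( ( id * id ) ) $]
Step 6: shift (. Stack=[E + (] ptr=3 lookahead=( remaining=[( id * id ) ) $]
Step 7: shift (. Stack=[E + ( (] ptr=4 lookahead=id remaining=[id * id ) ) $]
Step 8: shift id. Stack=[E + ( ( id] ptr=5 lookahead=* remaining=[* id ) ) $]
Step 9: reduce F->id. Stack=[E + ( ( F] ptr=5 lookahead=* remaining=[* id ) ) $]
Step 10: reduce T->F. Stack=[E + ( ( T] ptr=5 lookahead=* remaining=[* id ) ) $]
Step 11: shift *. Stack=[E + ( ( T *] ptr=6 lookahead=id remaining=[id ) ) $]
Step 12: shift id. Stack=[E + ( ( T * id] ptr=7 lookahead=) remaining=[) ) $]
Step 13: reduce F->id. Stack=[E + ( ( T * F] ptr=7 lookahead=) remaining=[) ) $]
Step 14: reduce T->T * F. Stack=[E + ( ( T] ptr=7 lookahead=) remaining=[) ) $]
Step 15: reduce E->T. Stack=[E + ( ( E] ptr=7 lookahead=) remaining=[) ) $]
Step 16: shift ). Stack=[E + ( ( E )] ptr=8 lookahead=) remaining=[) $]
Step 17: reduce F->( E ). Stack=[E + ( F] ptr=8 lookahead=) remaining=[) $]
Step 18: reduce T->F. Stack=[E + ( T] ptr=8 lookahead=) remaining=[) $]
Step 19: reduce E->T. Stack=[E + ( E] ptr=8 lookahead=) remaining=[) $]
Step 20: shift ). Stack=[E + ( E )] ptr=9 lookahead=$ remaining=[$]
Step 21: reduce F->( E ). Stack=[E + F] ptr=9 lookahead=$ remaining=[$]
Step 22: reduce T->F. Stack=[E + T] ptr=9 lookahead=$ remaining=[$]
Step 23: reduce E->E + T. Stack=[E] ptr=9 lookahead=$ remaining=[$]
Step 24: accept. Stack=[E] ptr=9 lookahead=$ remaining=[$]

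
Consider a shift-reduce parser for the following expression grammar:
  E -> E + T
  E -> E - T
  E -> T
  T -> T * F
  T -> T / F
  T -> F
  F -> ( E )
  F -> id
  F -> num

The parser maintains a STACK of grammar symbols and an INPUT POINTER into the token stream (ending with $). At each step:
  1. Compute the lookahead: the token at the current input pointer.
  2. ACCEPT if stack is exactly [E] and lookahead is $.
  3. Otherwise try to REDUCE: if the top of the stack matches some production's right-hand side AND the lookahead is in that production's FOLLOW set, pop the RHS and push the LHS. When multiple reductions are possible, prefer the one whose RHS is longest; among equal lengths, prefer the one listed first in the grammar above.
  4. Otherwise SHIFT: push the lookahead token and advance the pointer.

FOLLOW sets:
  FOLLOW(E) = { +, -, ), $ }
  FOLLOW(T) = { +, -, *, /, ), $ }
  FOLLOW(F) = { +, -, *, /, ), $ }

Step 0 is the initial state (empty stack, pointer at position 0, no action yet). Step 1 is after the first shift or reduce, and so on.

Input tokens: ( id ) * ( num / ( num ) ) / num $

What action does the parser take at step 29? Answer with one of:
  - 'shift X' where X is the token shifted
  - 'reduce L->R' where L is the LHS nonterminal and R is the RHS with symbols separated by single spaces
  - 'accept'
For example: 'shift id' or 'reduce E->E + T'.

Step 1: shift (. Stack=[(] ptr=1 lookahead=id remaining=[id ) * ( num / ( num ) ) / num $]
Step 2: shift id. Stack=[( id] ptr=2 lookahead=) remaining=[) * ( num / ( num ) ) / num $]
Step 3: reduce F->id. Stack=[( F] ptr=2 lookahead=) remaining=[) * ( num / ( num ) ) / num $]
Step 4: reduce T->F. Stack=[( T] ptr=2 lookahead=) remaining=[) * ( num / ( num ) ) / num $]
Step 5: reduce E->T. Stack=[( E] ptr=2 lookahead=) remaining=[) * ( num / ( num ) ) / num $]
Step 6: shift ). Stack=[( E )] ptr=3 lookahead=* remaining=[* ( num / ( num ) ) / num $]
Step 7: reduce F->( E ). Stack=[F] ptr=3 lookahead=* remaining=[* ( num / ( num ) ) / num $]
Step 8: reduce T->F. Stack=[T] ptr=3 lookahead=* remaining=[* ( num / ( num ) ) / num $]
Step 9: shift *. Stack=[T *] ptr=4 lookahead=( remaining=[( num / ( num ) ) / num $]
Step 10: shift (. Stack=[T * (] ptr=5 lookahead=num remaining=[num / ( num ) ) / num $]
Step 11: shift num. Stack=[T * ( num] ptr=6 lookahead=/ remaining=[/ ( num ) ) / num $]
Step 12: reduce F->num. Stack=[T * ( F] ptr=6 lookahead=/ remaining=[/ ( num ) ) / num $]
Step 13: reduce T->F. Stack=[T * ( T] ptr=6 lookahead=/ remaining=[/ ( num ) ) / num $]
Step 14: shift /. Stack=[T * ( T /] ptr=7 lookahead=( remaining=[( num ) ) / num $]
Step 15: shift (. Stack=[T * ( T / (] ptr=8 lookahead=num remaining=[num ) ) / num $]
Step 16: shift num. Stack=[T * ( T / ( num] ptr=9 lookahead=) remaining=[) ) / num $]
Step 17: reduce F->num. Stack=[T * ( T / ( F] ptr=9 lookahead=) remaining=[) ) / num $]
Step 18: reduce T->F. Stack=[T * ( T / ( T] ptr=9 lookahead=) remaining=[) ) / num $]
Step 19: reduce E->T. Stack=[T * ( T / ( E] ptr=9 lookahead=) remaining=[) ) / num $]
Step 20: shift ). Stack=[T * ( T / ( E )] ptr=10 lookahead=) remaining=[) / num $]
Step 21: reduce F->( E ). Stack=[T * ( T / F] ptr=10 lookahead=) remaining=[) / num $]
Step 22: reduce T->T / F. Stack=[T * ( T] ptr=10 lookahead=) remaining=[) / num $]
Step 23: reduce E->T. Stack=[T * ( E] ptr=10 lookahead=) remaining=[) / num $]
Step 24: shift ). Stack=[T * ( E )] ptr=11 lookahead=/ remaining=[/ num $]
Step 25: reduce F->( E ). Stack=[T * F] ptr=11 lookahead=/ remaining=[/ num $]
Step 26: reduce T->T * F. Stack=[T] ptr=11 lookahead=/ remaining=[/ num $]
Step 27: shift /. Stack=[T /] ptr=12 lookahead=num remaining=[num $]
Step 28: shift num. Stack=[T / num] ptr=13 lookahead=$ remaining=[$]
Step 29: reduce F->num. Stack=[T / F] ptr=13 lookahead=$ remaining=[$]

Answer: reduce F->num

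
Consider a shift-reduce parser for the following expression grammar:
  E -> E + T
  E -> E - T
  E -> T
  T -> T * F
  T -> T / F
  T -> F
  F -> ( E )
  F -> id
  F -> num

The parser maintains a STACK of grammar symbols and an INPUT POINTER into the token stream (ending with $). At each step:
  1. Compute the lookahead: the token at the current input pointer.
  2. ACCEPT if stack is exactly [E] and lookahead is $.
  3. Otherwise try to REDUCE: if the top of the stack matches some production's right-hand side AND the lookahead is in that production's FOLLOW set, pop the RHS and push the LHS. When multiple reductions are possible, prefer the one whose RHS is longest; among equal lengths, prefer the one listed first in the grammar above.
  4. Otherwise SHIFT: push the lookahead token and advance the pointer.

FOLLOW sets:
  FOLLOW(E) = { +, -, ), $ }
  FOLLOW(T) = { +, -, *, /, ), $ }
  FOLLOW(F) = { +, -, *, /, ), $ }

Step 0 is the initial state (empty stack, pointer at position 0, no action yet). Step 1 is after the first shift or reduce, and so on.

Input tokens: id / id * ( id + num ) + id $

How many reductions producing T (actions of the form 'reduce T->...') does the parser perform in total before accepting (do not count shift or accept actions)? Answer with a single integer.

Step 1: shift id. Stack=[id] ptr=1 lookahead=/ remaining=[/ id * ( id + num ) + id $]
Step 2: reduce F->id. Stack=[F] ptr=1 lookahead=/ remaining=[/ id * ( id + num ) + id $]
Step 3: reduce T->F. Stack=[T] ptr=1 lookahead=/ remaining=[/ id * ( id + num ) + id $]
Step 4: shift /. Stack=[T /] ptr=2 lookahead=id remaining=[id * ( id + num ) + id $]
Step 5: shift id. Stack=[T / id] ptr=3 lookahead=* remaining=[* ( id + num ) + id $]
Step 6: reduce F->id. Stack=[T / F] ptr=3 lookahead=* remaining=[* ( id + num ) + id $]
Step 7: reduce T->T / F. Stack=[T] ptr=3 lookahead=* remaining=[* ( id + num ) + id $]
Step 8: shift *. Stack=[T *] ptr=4 lookahead=( remaining=[( id + num ) + id $]
Step 9: shift (. Stack=[T * (] ptr=5 lookahead=id remaining=[id + num ) + id $]
Step 10: shift id. Stack=[T * ( id] ptr=6 lookahead=+ remaining=[+ num ) + id $]
Step 11: reduce F->id. Stack=[T * ( F] ptr=6 lookahead=+ remaining=[+ num ) + id $]
Step 12: reduce T->F. Stack=[T * ( T] ptr=6 lookahead=+ remaining=[+ num ) + id $]
Step 13: reduce E->T. Stack=[T * ( E] ptr=6 lookahead=+ remaining=[+ num ) + id $]
Step 14: shift +. Stack=[T * ( E +] ptr=7 lookahead=num remaining=[num ) + id $]
Step 15: shift num. Stack=[T * ( E + num] ptr=8 lookahead=) remaining=[) + id $]
Step 16: reduce F->num. Stack=[T * ( E + F] ptr=8 lookahead=) remaining=[) + id $]
Step 17: reduce T->F. Stack=[T * ( E + T] ptr=8 lookahead=) remaining=[) + id $]
Step 18: reduce E->E + T. Stack=[T * ( E] ptr=8 lookahead=) remaining=[) + id $]
Step 19: shift ). Stack=[T * ( E )] ptr=9 lookahead=+ remaining=[+ id $]
Step 20: reduce F->( E ). Stack=[T * F] ptr=9 lookahead=+ remaining=[+ id $]
Step 21: reduce T->T * F. Stack=[T] ptr=9 lookahead=+ remaining=[+ id $]
Step 22: reduce E->T. Stack=[E] ptr=9 lookahead=+ remaining=[+ id $]
Step 23: shift +. Stack=[E +] ptr=10 lookahead=id remaining=[id $]
Step 24: shift id. Stack=[E + id] ptr=11 lookahead=$ remaining=[$]
Step 25: reduce F->id. Stack=[E + F] ptr=11 lookahead=$ remaining=[$]
Step 26: reduce T->F. Stack=[E + T] ptr=11 lookahead=$ remaining=[$]
Step 27: reduce E->E + T. Stack=[E] ptr=11 lookahead=$ remaining=[$]
Step 28: accept. Stack=[E] ptr=11 lookahead=$ remaining=[$]

Answer: 6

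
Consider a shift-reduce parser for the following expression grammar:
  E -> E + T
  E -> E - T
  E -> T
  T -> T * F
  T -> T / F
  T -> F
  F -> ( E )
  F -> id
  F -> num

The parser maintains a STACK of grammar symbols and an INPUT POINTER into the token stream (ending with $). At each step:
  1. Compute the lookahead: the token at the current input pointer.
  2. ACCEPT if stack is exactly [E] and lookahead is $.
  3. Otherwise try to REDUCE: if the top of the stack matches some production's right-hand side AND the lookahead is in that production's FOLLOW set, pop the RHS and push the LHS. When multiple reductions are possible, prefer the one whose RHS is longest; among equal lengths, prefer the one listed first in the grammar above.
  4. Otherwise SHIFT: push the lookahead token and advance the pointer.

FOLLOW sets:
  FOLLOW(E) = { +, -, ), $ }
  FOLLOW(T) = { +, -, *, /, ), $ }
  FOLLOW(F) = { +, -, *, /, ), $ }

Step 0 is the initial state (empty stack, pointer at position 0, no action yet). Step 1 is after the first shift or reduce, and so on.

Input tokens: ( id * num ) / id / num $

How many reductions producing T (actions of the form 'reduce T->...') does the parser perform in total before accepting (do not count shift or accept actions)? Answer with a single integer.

Step 1: shift (. Stack=[(] ptr=1 lookahead=id remaining=[id * num ) / id / num $]
Step 2: shift id. Stack=[( id] ptr=2 lookahead=* remaining=[* num ) / id / num $]
Step 3: reduce F->id. Stack=[( F] ptr=2 lookahead=* remaining=[* num ) / id / num $]
Step 4: reduce T->F. Stack=[( T] ptr=2 lookahead=* remaining=[* num ) / id / num $]
Step 5: shift *. Stack=[( T *] ptr=3 lookahead=num remaining=[num ) / id / num $]
Step 6: shift num. Stack=[( T * num] ptr=4 lookahead=) remaining=[) / id / num $]
Step 7: reduce F->num. Stack=[( T * F] ptr=4 lookahead=) remaining=[) / id / num $]
Step 8: reduce T->T * F. Stack=[( T] ptr=4 lookahead=) remaining=[) / id / num $]
Step 9: reduce E->T. Stack=[( E] ptr=4 lookahead=) remaining=[) / id / num $]
Step 10: shift ). Stack=[( E )] ptr=5 lookahead=/ remaining=[/ id / num $]
Step 11: reduce F->( E ). Stack=[F] ptr=5 lookahead=/ remaining=[/ id / num $]
Step 12: reduce T->F. Stack=[T] ptr=5 lookahead=/ remaining=[/ id / num $]
Step 13: shift /. Stack=[T /] ptr=6 lookahead=id remaining=[id / num $]
Step 14: shift id. Stack=[T / id] ptr=7 lookahead=/ remaining=[/ num $]
Step 15: reduce F->id. Stack=[T / F] ptr=7 lookahead=/ remaining=[/ num $]
Step 16: reduce T->T / F. Stack=[T] ptr=7 lookahead=/ remaining=[/ num $]
Step 17: shift /. Stack=[T /] ptr=8 lookahead=num remaining=[num $]
Step 18: shift num. Stack=[T / num] ptr=9 lookahead=$ remaining=[$]
Step 19: reduce F->num. Stack=[T / F] ptr=9 lookahead=$ remaining=[$]
Step 20: reduce T->T / F. Stack=[T] ptr=9 lookahead=$ remaining=[$]
Step 21: reduce E->T. Stack=[E] ptr=9 lookahead=$ remaining=[$]
Step 22: accept. Stack=[E] ptr=9 lookahead=$ remaining=[$]

Answer: 5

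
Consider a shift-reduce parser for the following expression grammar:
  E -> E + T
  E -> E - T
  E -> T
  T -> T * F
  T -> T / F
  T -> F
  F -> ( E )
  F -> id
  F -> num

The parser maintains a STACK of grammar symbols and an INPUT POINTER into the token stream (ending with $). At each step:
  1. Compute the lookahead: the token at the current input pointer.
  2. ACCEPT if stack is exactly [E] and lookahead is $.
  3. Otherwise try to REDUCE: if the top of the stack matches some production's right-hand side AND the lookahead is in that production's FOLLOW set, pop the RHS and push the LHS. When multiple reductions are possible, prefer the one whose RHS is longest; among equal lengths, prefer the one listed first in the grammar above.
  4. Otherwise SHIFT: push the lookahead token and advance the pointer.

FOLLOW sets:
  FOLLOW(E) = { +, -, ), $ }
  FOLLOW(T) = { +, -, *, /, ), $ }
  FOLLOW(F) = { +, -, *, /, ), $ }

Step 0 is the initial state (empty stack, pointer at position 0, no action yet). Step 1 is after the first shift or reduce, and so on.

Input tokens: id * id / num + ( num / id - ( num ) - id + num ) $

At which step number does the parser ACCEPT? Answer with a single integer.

Step 1: shift id. Stack=[id] ptr=1 lookahead=* remaining=[* id / num + ( num / id - ( num ) - id + num ) $]
Step 2: reduce F->id. Stack=[F] ptr=1 lookahead=* remaining=[* id / num + ( num / id - ( num ) - id + num ) $]
Step 3: reduce T->F. Stack=[T] ptr=1 lookahead=* remaining=[* id / num + ( num / id - ( num ) - id + num ) $]
Step 4: shift *. Stack=[T *] ptr=2 lookahead=id remaining=[id / num + ( num / id - ( num ) - id + num ) $]
Step 5: shift id. Stack=[T * id] ptr=3 lookahead=/ remaining=[/ num + ( num / id - ( num ) - id + num ) $]
Step 6: reduce F->id. Stack=[T * F] ptr=3 lookahead=/ remaining=[/ num + ( num / id - ( num ) - id + num ) $]
Step 7: reduce T->T * F. Stack=[T] ptr=3 lookahead=/ remaining=[/ num + ( num / id - ( num ) - id + num ) $]
Step 8: shift /. Stack=[T /] ptr=4 lookahead=num remaining=[num + ( num / id - ( num ) - id + num ) $]
Step 9: shift num. Stack=[T / num] ptr=5 lookahead=+ remaining=[+ ( num / id - ( num ) - id + num ) $]
Step 10: reduce F->num. Stack=[T / F] ptr=5 lookahead=+ remaining=[+ ( num / id - ( num ) - id + num ) $]
Step 11: reduce T->T / F. Stack=[T] ptr=5 lookahead=+ remaining=[+ ( num / id - ( num ) - id + num ) $]
Step 12: reduce E->T. Stack=[E] ptr=5 lookahead=+ remaining=[+ ( num / id - ( num ) - id + num ) $]
Step 13: shift +. Stack=[E +] ptr=6 lookahead=( remaining=[( num / id - ( num ) - id + num ) $]
Step 14: shift (. Stack=[E + (] ptr=7 lookahead=num remaining=[num / id - ( num ) - id + num ) $]
Step 15: shift num. Stack=[E + ( num] ptr=8 lookahead=/ remaining=[/ id - ( num ) - id + num ) $]
Step 16: reduce F->num. Stack=[E + ( F] ptr=8 lookahead=/ remaining=[/ id - ( num ) - id + num ) $]
Step 17: reduce T->F. Stack=[E + ( T] ptr=8 lookahead=/ remaining=[/ id - ( num ) - id + num ) $]
Step 18: shift /. Stack=[E + ( T /] ptr=9 lookahead=id remaining=[id - ( num ) - id + num ) $]
Step 19: shift id. Stack=[E + ( T / id] ptr=10 lookahead=- remaining=[- ( num ) - id + num ) $]
Step 20: reduce F->id. Stack=[E + ( T / F] ptr=10 lookahead=- remaining=[- ( num ) - id + num ) $]
Step 21: reduce T->T / F. Stack=[E + ( T] ptr=10 lookahead=- remaining=[- ( num ) - id + num ) $]
Step 22: reduce E->T. Stack=[E + ( E] ptr=10 lookahead=- remaining=[- ( num ) - id + num ) $]
Step 23: shift -. Stack=[E + ( E -] ptr=11 lookahead=( remaining=[( num ) - id + num ) $]
Step 24: shift (. Stack=[E + ( E - (] ptr=12 lookahead=num remaining=[num ) - id + num ) $]
Step 25: shift num. Stack=[E + ( E - ( num] ptr=13 lookahead=) remaining=[) - id + num ) $]
Step 26: reduce F->num. Stack=[E + ( E - ( F] ptr=13 lookahead=) remaining=[) - id + num ) $]
Step 27: reduce T->F. Stack=[E + ( E - ( T] ptr=13 lookahead=) remaining=[) - id + num ) $]
Step 28: reduce E->T. Stack=[E + ( E - ( E] ptr=13 lookahead=) remaining=[) - id + num ) $]
Step 29: shift ). Stack=[E + ( E - ( E )] ptr=14 lookahead=- remaining=[- id + num ) $]
Step 30: reduce F->( E ). Stack=[E + ( E - F] ptr=14 lookahead=- remaining=[- id + num ) $]
Step 31: reduce T->F. Stack=[E + ( E - T] ptr=14 lookahead=- remaining=[- id + num ) $]
Step 32: reduce E->E - T. Stack=[E + ( E] ptr=14 lookahead=- remaining=[- id + num ) $]
Step 33: shift -. Stack=[E + ( E -] ptr=15 lookahead=id remaining=[id + num ) $]
Step 34: shift id. Stack=[E + ( E - id] ptr=16 lookahead=+ remaining=[+ num ) $]
Step 35: reduce F->id. Stack=[E + ( E - F] ptr=16 lookahead=+ remaining=[+ num ) $]
Step 36: reduce T->F. Stack=[E + ( E - T] ptr=16 lookahead=+ remaining=[+ num ) $]
Step 37: reduce E->E - T. Stack=[E + ( E] ptr=16 lookahead=+ remaining=[+ num ) $]
Step 38: shift +. Stack=[E + ( E +] ptr=17 lookahead=num remaining=[num ) $]
Step 39: shift num. Stack=[E + ( E + num] ptr=18 lookahead=) remaining=[) $]
Step 40: reduce F->num. Stack=[E + ( E + F] ptr=18 lookahead=) remaining=[) $]
Step 41: reduce T->F. Stack=[E + ( E + T] ptr=18 lookahead=) remaining=[) $]
Step 42: reduce E->E + T. Stack=[E + ( E] ptr=18 lookahead=) remaining=[) $]
Step 43: shift ). Stack=[E + ( E )] ptr=19 lookahead=$ remaining=[$]
Step 44: reduce F->( E ). Stack=[E + F] ptr=19 lookahead=$ remaining=[$]
Step 45: reduce T->F. Stack=[E + T] ptr=19 lookahead=$ remaining=[$]
Step 46: reduce E->E + T. Stack=[E] ptr=19 lookahead=$ remaining=[$]
Step 47: accept. Stack=[E] ptr=19 lookahead=$ remaining=[$]

Answer: 47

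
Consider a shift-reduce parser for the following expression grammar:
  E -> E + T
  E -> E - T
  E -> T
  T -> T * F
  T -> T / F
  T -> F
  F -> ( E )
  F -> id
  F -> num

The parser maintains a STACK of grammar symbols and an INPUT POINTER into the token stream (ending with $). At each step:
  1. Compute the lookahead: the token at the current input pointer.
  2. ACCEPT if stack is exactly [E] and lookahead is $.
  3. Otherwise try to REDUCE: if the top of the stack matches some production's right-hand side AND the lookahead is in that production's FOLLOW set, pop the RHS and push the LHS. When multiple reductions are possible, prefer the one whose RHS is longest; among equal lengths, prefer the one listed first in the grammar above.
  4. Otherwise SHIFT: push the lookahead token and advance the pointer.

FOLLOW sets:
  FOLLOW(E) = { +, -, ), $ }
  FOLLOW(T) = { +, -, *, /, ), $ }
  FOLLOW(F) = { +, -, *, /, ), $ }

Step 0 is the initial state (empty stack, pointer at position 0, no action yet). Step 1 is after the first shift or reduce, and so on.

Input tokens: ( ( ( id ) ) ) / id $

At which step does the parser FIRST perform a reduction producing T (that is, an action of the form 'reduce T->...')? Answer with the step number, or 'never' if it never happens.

Answer: 6

Derivation:
Step 1: shift (. Stack=[(] ptr=1 lookahead=( remaining=[( ( id ) ) ) / id $]
Step 2: shift (. Stack=[( (] ptr=2 lookahead=( remaining=[( id ) ) ) / id $]
Step 3: shift (. Stack=[( ( (] ptr=3 lookahead=id remaining=[id ) ) ) / id $]
Step 4: shift id. Stack=[( ( ( id] ptr=4 lookahead=) remaining=[) ) ) / id $]
Step 5: reduce F->id. Stack=[( ( ( F] ptr=4 lookahead=) remaining=[) ) ) / id $]
Step 6: reduce T->F. Stack=[( ( ( T] ptr=4 lookahead=) remaining=[) ) ) / id $]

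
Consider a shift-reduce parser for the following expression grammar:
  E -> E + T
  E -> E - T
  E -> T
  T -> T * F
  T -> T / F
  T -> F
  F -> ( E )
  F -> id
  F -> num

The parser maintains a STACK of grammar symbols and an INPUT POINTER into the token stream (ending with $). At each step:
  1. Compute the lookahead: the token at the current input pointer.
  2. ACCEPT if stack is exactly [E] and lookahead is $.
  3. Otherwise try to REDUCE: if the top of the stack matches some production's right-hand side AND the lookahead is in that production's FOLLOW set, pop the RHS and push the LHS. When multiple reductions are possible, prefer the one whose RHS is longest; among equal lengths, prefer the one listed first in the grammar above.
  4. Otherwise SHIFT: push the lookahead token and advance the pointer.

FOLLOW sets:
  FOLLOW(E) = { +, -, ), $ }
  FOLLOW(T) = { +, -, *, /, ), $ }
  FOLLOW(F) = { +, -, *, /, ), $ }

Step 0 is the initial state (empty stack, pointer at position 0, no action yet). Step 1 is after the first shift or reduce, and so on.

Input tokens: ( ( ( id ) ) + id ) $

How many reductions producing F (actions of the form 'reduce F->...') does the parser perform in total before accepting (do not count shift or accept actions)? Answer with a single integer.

Step 1: shift (. Stack=[(] ptr=1 lookahead=( remaining=[( ( id ) ) + id ) $]
Step 2: shift (. Stack=[( (] ptr=2 lookahead=( remaining=[( id ) ) + id ) $]
Step 3: shift (. Stack=[( ( (] ptr=3 lookahead=id remaining=[id ) ) + id ) $]
Step 4: shift id. Stack=[( ( ( id] ptr=4 lookahead=) remaining=[) ) + id ) $]
Step 5: reduce F->id. Stack=[( ( ( F] ptr=4 lookahead=) remaining=[) ) + id ) $]
Step 6: reduce T->F. Stack=[( ( ( T] ptr=4 lookahead=) remaining=[) ) + id ) $]
Step 7: reduce E->T. Stack=[( ( ( E] ptr=4 lookahead=) remaining=[) ) + id ) $]
Step 8: shift ). Stack=[( ( ( E )] ptr=5 lookahead=) remaining=[) + id ) $]
Step 9: reduce F->( E ). Stack=[( ( F] ptr=5 lookahead=) remaining=[) + id ) $]
Step 10: reduce T->F. Stack=[( ( T] ptr=5 lookahead=) remaining=[) + id ) $]
Step 11: reduce E->T. Stack=[( ( E] ptr=5 lookahead=) remaining=[) + id ) $]
Step 12: shift ). Stack=[( ( E )] ptr=6 lookahead=+ remaining=[+ id ) $]
Step 13: reduce F->( E ). Stack=[( F] ptr=6 lookahead=+ remaining=[+ id ) $]
Step 14: reduce T->F. Stack=[( T] ptr=6 lookahead=+ remaining=[+ id ) $]
Step 15: reduce E->T. Stack=[( E] ptr=6 lookahead=+ remaining=[+ id ) $]
Step 16: shift +. Stack=[( E +] ptr=7 lookahead=id remaining=[id ) $]
Step 17: shift id. Stack=[( E + id] ptr=8 lookahead=) remaining=[) $]
Step 18: reduce F->id. Stack=[( E + F] ptr=8 lookahead=) remaining=[) $]
Step 19: reduce T->F. Stack=[( E + T] ptr=8 lookahead=) remaining=[) $]
Step 20: reduce E->E + T. Stack=[( E] ptr=8 lookahead=) remaining=[) $]
Step 21: shift ). Stack=[( E )] ptr=9 lookahead=$ remaining=[$]
Step 22: reduce F->( E ). Stack=[F] ptr=9 lookahead=$ remaining=[$]
Step 23: reduce T->F. Stack=[T] ptr=9 lookahead=$ remaining=[$]
Step 24: reduce E->T. Stack=[E] ptr=9 lookahead=$ remaining=[$]
Step 25: accept. Stack=[E] ptr=9 lookahead=$ remaining=[$]

Answer: 5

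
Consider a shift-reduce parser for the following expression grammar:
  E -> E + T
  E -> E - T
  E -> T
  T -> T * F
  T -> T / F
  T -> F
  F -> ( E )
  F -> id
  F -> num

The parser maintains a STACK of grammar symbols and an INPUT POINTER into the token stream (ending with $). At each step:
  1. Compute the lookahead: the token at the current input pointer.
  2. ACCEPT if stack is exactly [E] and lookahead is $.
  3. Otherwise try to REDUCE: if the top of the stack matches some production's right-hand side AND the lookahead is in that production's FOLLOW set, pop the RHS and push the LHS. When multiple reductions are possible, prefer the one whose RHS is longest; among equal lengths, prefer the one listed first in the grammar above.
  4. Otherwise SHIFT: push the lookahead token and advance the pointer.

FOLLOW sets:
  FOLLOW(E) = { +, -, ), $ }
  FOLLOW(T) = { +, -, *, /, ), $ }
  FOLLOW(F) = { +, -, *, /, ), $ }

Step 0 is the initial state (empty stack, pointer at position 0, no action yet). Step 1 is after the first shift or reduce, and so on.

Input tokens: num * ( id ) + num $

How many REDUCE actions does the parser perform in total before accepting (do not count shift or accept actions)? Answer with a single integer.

Answer: 11

Derivation:
Step 1: shift num. Stack=[num] ptr=1 lookahead=* remaining=[* ( id ) + num $]
Step 2: reduce F->num. Stack=[F] ptr=1 lookahead=* remaining=[* ( id ) + num $]
Step 3: reduce T->F. Stack=[T] ptr=1 lookahead=* remaining=[* ( id ) + num $]
Step 4: shift *. Stack=[T *] ptr=2 lookahead=( remaining=[( id ) + num $]
Step 5: shift (. Stack=[T * (] ptr=3 lookahead=id remaining=[id ) + num $]
Step 6: shift id. Stack=[T * ( id] ptr=4 lookahead=) remaining=[) + num $]
Step 7: reduce F->id. Stack=[T * ( F] ptr=4 lookahead=) remaining=[) + num $]
Step 8: reduce T->F. Stack=[T * ( T] ptr=4 lookahead=) remaining=[) + num $]
Step 9: reduce E->T. Stack=[T * ( E] ptr=4 lookahead=) remaining=[) + num $]
Step 10: shift ). Stack=[T * ( E )] ptr=5 lookahead=+ remaining=[+ num $]
Step 11: reduce F->( E ). Stack=[T * F] ptr=5 lookahead=+ remaining=[+ num $]
Step 12: reduce T->T * F. Stack=[T] ptr=5 lookahead=+ remaining=[+ num $]
Step 13: reduce E->T. Stack=[E] ptr=5 lookahead=+ remaining=[+ num $]
Step 14: shift +. Stack=[E +] ptr=6 lookahead=num remaining=[num $]
Step 15: shift num. Stack=[E + num] ptr=7 lookahead=$ remaining=[$]
Step 16: reduce F->num. Stack=[E + F] ptr=7 lookahead=$ remaining=[$]
Step 17: reduce T->F. Stack=[E + T] ptr=7 lookahead=$ remaining=[$]
Step 18: reduce E->E + T. Stack=[E] ptr=7 lookahead=$ remaining=[$]
Step 19: accept. Stack=[E] ptr=7 lookahead=$ remaining=[$]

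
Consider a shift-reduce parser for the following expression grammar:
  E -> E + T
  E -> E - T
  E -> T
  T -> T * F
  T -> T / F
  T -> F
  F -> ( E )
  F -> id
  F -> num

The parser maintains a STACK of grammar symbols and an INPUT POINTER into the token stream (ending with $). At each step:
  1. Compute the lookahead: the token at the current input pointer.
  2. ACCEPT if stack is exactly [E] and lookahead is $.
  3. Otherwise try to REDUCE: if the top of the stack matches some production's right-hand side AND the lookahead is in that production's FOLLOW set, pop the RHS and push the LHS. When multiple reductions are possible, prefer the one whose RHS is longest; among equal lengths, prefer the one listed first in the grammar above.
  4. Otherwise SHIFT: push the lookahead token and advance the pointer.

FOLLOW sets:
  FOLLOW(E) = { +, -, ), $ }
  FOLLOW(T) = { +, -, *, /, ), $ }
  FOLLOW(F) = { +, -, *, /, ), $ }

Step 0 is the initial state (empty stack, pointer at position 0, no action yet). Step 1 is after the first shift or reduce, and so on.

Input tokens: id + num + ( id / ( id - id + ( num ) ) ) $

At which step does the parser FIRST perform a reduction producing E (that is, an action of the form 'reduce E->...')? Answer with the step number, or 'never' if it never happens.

Step 1: shift id. Stack=[id] ptr=1 lookahead=+ remaining=[+ num + ( id / ( id - id + ( num ) ) ) $]
Step 2: reduce F->id. Stack=[F] ptr=1 lookahead=+ remaining=[+ num + ( id / ( id - id + ( num ) ) ) $]
Step 3: reduce T->F. Stack=[T] ptr=1 lookahead=+ remaining=[+ num + ( id / ( id - id + ( num ) ) ) $]
Step 4: reduce E->T. Stack=[E] ptr=1 lookahead=+ remaining=[+ num + ( id / ( id - id + ( num ) ) ) $]

Answer: 4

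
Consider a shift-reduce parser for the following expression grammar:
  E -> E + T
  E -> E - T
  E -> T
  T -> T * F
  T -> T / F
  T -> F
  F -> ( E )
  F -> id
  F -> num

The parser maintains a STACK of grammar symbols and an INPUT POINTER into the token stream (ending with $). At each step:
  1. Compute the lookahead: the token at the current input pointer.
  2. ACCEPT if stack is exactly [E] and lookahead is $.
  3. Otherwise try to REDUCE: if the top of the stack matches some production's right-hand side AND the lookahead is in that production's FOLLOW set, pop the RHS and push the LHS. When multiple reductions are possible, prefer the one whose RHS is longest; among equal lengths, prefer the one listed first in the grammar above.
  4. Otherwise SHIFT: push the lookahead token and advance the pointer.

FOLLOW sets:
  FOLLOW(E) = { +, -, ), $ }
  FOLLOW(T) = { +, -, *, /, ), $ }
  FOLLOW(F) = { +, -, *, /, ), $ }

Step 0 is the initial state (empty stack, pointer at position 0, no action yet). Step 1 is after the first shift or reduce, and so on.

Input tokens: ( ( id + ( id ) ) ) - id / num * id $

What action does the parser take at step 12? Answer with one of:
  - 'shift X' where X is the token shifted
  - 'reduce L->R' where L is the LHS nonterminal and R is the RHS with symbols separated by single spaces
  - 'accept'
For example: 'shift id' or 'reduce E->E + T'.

Answer: reduce E->T

Derivation:
Step 1: shift (. Stack=[(] ptr=1 lookahead=( remaining=[( id + ( id ) ) ) - id / num * id $]
Step 2: shift (. Stack=[( (] ptr=2 lookahead=id remaining=[id + ( id ) ) ) - id / num * id $]
Step 3: shift id. Stack=[( ( id] ptr=3 lookahead=+ remaining=[+ ( id ) ) ) - id / num * id $]
Step 4: reduce F->id. Stack=[( ( F] ptr=3 lookahead=+ remaining=[+ ( id ) ) ) - id / num * id $]
Step 5: reduce T->F. Stack=[( ( T] ptr=3 lookahead=+ remaining=[+ ( id ) ) ) - id / num * id $]
Step 6: reduce E->T. Stack=[( ( E] ptr=3 lookahead=+ remaining=[+ ( id ) ) ) - id / num * id $]
Step 7: shift +. Stack=[( ( E +] ptr=4 lookahead=( remaining=[( id ) ) ) - id / num * id $]
Step 8: shift (. Stack=[( ( E + (] ptr=5 lookahead=id remaining=[id ) ) ) - id / num * id $]
Step 9: shift id. Stack=[( ( E + ( id] ptr=6 lookahead=) remaining=[) ) ) - id / num * id $]
Step 10: reduce F->id. Stack=[( ( E + ( F] ptr=6 lookahead=) remaining=[) ) ) - id / num * id $]
Step 11: reduce T->F. Stack=[( ( E + ( T] ptr=6 lookahead=) remaining=[) ) ) - id / num * id $]
Step 12: reduce E->T. Stack=[( ( E + ( E] ptr=6 lookahead=) remaining=[) ) ) - id / num * id $]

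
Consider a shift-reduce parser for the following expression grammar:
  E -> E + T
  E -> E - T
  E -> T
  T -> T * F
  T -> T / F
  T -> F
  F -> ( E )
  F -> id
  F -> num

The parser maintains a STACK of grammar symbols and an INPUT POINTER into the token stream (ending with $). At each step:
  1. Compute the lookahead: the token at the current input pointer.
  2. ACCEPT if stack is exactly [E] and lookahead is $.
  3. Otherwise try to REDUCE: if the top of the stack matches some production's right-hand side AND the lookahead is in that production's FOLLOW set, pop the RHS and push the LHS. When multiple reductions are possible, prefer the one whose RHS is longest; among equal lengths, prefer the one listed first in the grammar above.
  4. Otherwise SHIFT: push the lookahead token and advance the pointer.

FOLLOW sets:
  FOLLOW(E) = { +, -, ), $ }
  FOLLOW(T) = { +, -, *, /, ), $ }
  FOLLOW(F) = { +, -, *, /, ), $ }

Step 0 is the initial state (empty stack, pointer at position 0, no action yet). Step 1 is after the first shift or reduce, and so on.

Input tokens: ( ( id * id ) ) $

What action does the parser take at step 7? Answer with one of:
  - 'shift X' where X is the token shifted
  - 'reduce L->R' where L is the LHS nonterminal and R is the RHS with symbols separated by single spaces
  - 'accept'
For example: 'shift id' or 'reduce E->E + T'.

Step 1: shift (. Stack=[(] ptr=1 lookahead=( remaining=[( id * id ) ) $]
Step 2: shift (. Stack=[( (] ptr=2 lookahead=id remaining=[id * id ) ) $]
Step 3: shift id. Stack=[( ( id] ptr=3 lookahead=* remaining=[* id ) ) $]
Step 4: reduce F->id. Stack=[( ( F] ptr=3 lookahead=* remaining=[* id ) ) $]
Step 5: reduce T->F. Stack=[( ( T] ptr=3 lookahead=* remaining=[* id ) ) $]
Step 6: shift *. Stack=[( ( T *] ptr=4 lookahead=id remaining=[id ) ) $]
Step 7: shift id. Stack=[( ( T * id] ptr=5 lookahead=) remaining=[) ) $]

Answer: shift id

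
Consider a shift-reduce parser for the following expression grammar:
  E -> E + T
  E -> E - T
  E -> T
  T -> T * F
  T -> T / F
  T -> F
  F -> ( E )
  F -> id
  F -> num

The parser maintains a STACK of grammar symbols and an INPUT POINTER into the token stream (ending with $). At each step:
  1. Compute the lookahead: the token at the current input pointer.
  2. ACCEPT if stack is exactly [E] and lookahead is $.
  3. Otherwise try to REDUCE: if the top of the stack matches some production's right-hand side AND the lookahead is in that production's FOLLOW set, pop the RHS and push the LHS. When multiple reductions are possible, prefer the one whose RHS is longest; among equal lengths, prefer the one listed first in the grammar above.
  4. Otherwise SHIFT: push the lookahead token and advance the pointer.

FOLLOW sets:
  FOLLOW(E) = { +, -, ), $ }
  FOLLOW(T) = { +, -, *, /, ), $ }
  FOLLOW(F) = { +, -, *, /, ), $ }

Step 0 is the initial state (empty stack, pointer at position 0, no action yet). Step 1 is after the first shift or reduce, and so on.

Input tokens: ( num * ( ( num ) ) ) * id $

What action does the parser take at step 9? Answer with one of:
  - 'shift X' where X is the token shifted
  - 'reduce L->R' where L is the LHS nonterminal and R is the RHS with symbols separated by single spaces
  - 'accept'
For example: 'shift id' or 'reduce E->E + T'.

Answer: reduce F->num

Derivation:
Step 1: shift (. Stack=[(] ptr=1 lookahead=num remaining=[num * ( ( num ) ) ) * id $]
Step 2: shift num. Stack=[( num] ptr=2 lookahead=* remaining=[* ( ( num ) ) ) * id $]
Step 3: reduce F->num. Stack=[( F] ptr=2 lookahead=* remaining=[* ( ( num ) ) ) * id $]
Step 4: reduce T->F. Stack=[( T] ptr=2 lookahead=* remaining=[* ( ( num ) ) ) * id $]
Step 5: shift *. Stack=[( T *] ptr=3 lookahead=( remaining=[( ( num ) ) ) * id $]
Step 6: shift (. Stack=[( T * (] ptr=4 lookahead=( remaining=[( num ) ) ) * id $]
Step 7: shift (. Stack=[( T * ( (] ptr=5 lookahead=num remaining=[num ) ) ) * id $]
Step 8: shift num. Stack=[( T * ( ( num] ptr=6 lookahead=) remaining=[) ) ) * id $]
Step 9: reduce F->num. Stack=[( T * ( ( F] ptr=6 lookahead=) remaining=[) ) ) * id $]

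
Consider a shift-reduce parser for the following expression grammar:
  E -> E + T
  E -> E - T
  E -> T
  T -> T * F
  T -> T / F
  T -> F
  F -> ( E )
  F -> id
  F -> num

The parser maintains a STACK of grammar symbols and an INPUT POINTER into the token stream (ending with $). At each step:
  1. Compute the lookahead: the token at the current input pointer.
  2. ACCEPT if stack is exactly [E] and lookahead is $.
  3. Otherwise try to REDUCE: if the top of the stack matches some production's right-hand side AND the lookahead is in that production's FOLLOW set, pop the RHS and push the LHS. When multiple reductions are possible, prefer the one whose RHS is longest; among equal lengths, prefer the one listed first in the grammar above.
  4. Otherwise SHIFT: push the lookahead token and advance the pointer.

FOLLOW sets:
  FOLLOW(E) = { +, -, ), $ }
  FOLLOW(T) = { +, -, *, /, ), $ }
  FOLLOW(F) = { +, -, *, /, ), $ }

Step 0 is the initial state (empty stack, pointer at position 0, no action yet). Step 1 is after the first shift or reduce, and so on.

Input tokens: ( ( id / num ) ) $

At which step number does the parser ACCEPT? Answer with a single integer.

Answer: 19

Derivation:
Step 1: shift (. Stack=[(] ptr=1 lookahead=( remaining=[( id / num ) ) $]
Step 2: shift (. Stack=[( (] ptr=2 lookahead=id remaining=[id / num ) ) $]
Step 3: shift id. Stack=[( ( id] ptr=3 lookahead=/ remaining=[/ num ) ) $]
Step 4: reduce F->id. Stack=[( ( F] ptr=3 lookahead=/ remaining=[/ num ) ) $]
Step 5: reduce T->F. Stack=[( ( T] ptr=3 lookahead=/ remaining=[/ num ) ) $]
Step 6: shift /. Stack=[( ( T /] ptr=4 lookahead=num remaining=[num ) ) $]
Step 7: shift num. Stack=[( ( T / num] ptr=5 lookahead=) remaining=[) ) $]
Step 8: reduce F->num. Stack=[( ( T / F] ptr=5 lookahead=) remaining=[) ) $]
Step 9: reduce T->T / F. Stack=[( ( T] ptr=5 lookahead=) remaining=[) ) $]
Step 10: reduce E->T. Stack=[( ( E] ptr=5 lookahead=) remaining=[) ) $]
Step 11: shift ). Stack=[( ( E )] ptr=6 lookahead=) remaining=[) $]
Step 12: reduce F->( E ). Stack=[( F] ptr=6 lookahead=) remaining=[) $]
Step 13: reduce T->F. Stack=[( T] ptr=6 lookahead=) remaining=[) $]
Step 14: reduce E->T. Stack=[( E] ptr=6 lookahead=) remaining=[) $]
Step 15: shift ). Stack=[( E )] ptr=7 lookahead=$ remaining=[$]
Step 16: reduce F->( E ). Stack=[F] ptr=7 lookahead=$ remaining=[$]
Step 17: reduce T->F. Stack=[T] ptr=7 lookahead=$ remaining=[$]
Step 18: reduce E->T. Stack=[E] ptr=7 lookahead=$ remaining=[$]
Step 19: accept. Stack=[E] ptr=7 lookahead=$ remaining=[$]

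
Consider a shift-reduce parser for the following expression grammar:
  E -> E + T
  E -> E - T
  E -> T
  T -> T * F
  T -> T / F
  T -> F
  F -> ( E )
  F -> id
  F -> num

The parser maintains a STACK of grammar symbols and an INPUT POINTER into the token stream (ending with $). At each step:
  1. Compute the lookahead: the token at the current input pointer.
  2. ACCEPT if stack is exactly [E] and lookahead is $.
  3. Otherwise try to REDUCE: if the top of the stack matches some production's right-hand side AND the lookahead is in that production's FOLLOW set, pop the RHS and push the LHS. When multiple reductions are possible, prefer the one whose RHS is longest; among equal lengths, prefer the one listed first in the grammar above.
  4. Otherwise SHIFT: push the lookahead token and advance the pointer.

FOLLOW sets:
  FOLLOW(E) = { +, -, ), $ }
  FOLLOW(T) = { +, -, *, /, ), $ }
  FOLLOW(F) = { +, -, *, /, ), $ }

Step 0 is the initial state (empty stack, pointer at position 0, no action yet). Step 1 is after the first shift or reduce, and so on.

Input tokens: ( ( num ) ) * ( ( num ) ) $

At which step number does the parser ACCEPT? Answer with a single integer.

Answer: 29

Derivation:
Step 1: shift (. Stack=[(] ptr=1 lookahead=( remaining=[( num ) ) * ( ( num ) ) $]
Step 2: shift (. Stack=[( (] ptr=2 lookahead=num remaining=[num ) ) * ( ( num ) ) $]
Step 3: shift num. Stack=[( ( num] ptr=3 lookahead=) remaining=[) ) * ( ( num ) ) $]
Step 4: reduce F->num. Stack=[( ( F] ptr=3 lookahead=) remaining=[) ) * ( ( num ) ) $]
Step 5: reduce T->F. Stack=[( ( T] ptr=3 lookahead=) remaining=[) ) * ( ( num ) ) $]
Step 6: reduce E->T. Stack=[( ( E] ptr=3 lookahead=) remaining=[) ) * ( ( num ) ) $]
Step 7: shift ). Stack=[( ( E )] ptr=4 lookahead=) remaining=[) * ( ( num ) ) $]
Step 8: reduce F->( E ). Stack=[( F] ptr=4 lookahead=) remaining=[) * ( ( num ) ) $]
Step 9: reduce T->F. Stack=[( T] ptr=4 lookahead=) remaining=[) * ( ( num ) ) $]
Step 10: reduce E->T. Stack=[( E] ptr=4 lookahead=) remaining=[) * ( ( num ) ) $]
Step 11: shift ). Stack=[( E )] ptr=5 lookahead=* remaining=[* ( ( num ) ) $]
Step 12: reduce F->( E ). Stack=[F] ptr=5 lookahead=* remaining=[* ( ( num ) ) $]
Step 13: reduce T->F. Stack=[T] ptr=5 lookahead=* remaining=[* ( ( num ) ) $]
Step 14: shift *. Stack=[T *] ptr=6 lookahead=( remaining=[( ( num ) ) $]
Step 15: shift (. Stack=[T * (] ptr=7 lookahead=( remaining=[( num ) ) $]
Step 16: shift (. Stack=[T * ( (] ptr=8 lookahead=num remaining=[num ) ) $]
Step 17: shift num. Stack=[T * ( ( num] ptr=9 lookahead=) remaining=[) ) $]
Step 18: reduce F->num. Stack=[T * ( ( F] ptr=9 lookahead=) remaining=[) ) $]
Step 19: reduce T->F. Stack=[T * ( ( T] ptr=9 lookahead=) remaining=[) ) $]
Step 20: reduce E->T. Stack=[T * ( ( E] ptr=9 lookahead=) remaining=[) ) $]
Step 21: shift ). Stack=[T * ( ( E )] ptr=10 lookahead=) remaining=[) $]
Step 22: reduce F->( E ). Stack=[T * ( F] ptr=10 lookahead=) remaining=[) $]
Step 23: reduce T->F. Stack=[T * ( T] ptr=10 lookahead=) remaining=[) $]
Step 24: reduce E->T. Stack=[T * ( E] ptr=10 lookahead=) remaining=[) $]
Step 25: shift ). Stack=[T * ( E )] ptr=11 lookahead=$ remaining=[$]
Step 26: reduce F->( E ). Stack=[T * F] ptr=11 lookahead=$ remaining=[$]
Step 27: reduce T->T * F. Stack=[T] ptr=11 lookahead=$ remaining=[$]
Step 28: reduce E->T. Stack=[E] ptr=11 lookahead=$ remaining=[$]
Step 29: accept. Stack=[E] ptr=11 lookahead=$ remaining=[$]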